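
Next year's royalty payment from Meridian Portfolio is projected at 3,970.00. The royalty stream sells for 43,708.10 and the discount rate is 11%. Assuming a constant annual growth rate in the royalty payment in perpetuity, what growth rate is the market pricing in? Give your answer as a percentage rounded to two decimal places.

1.92%

P = D₁/(r−g) ⇒ g = r − D₁/P = 0.11 − 3,970.00/43,708.10 = 0.019170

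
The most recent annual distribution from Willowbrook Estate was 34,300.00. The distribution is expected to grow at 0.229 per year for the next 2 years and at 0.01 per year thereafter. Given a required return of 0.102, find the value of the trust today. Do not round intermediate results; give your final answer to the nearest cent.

D_1 = 42154.70000
D_2 = 51808.12630
Terminal value at year 2: TV = D_2×(1+g_2)/(r−g_2) = 52326.20756/0.092 = 568763.12568
P_0 = D_1/(1+r)^1 + D_2/(1+r)^2 + TV/(1+r)^2
    = 38252.90381 + 42661.36006 + 468347.53977 = 549261.80364

549261.80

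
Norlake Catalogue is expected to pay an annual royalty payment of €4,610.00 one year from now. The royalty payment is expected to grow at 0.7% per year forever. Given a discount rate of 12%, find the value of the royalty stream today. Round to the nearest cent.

Growing perpetuity: P = D₁ / (r − g) = €4,610.0000 / (0.12 − 0.007) = €40,796.46

€40796.46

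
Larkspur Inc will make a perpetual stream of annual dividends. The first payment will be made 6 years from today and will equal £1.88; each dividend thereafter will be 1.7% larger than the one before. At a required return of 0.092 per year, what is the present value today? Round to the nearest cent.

Value at end of year 5: C₁ / (r − g) = £1.88 / (0.092 − 0.017) = £25.0667
Discount to today: PV = £25.0667 / (1 + 0.092)^5 = £25.0667 / 1.552792 = £16.14

£16.14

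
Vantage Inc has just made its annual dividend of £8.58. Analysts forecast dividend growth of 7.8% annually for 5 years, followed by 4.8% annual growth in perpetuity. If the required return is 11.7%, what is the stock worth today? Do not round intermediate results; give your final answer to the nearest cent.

D_1 = 9.24924
D_2 = 9.97068
D_3 = 10.74839
D_4 = 11.58677
D_5 = 12.49054
Terminal value at year 5: TV = D_5×(1+g_2)/(r−g_2) = 13.09008/0.069 = 189.71134
P_0 = D_1/(1+r)^1 + D_2/(1+r)^2 + D_3/(1+r)^3 + D_4/(1+r)^4 + D_5/(1+r)^5 + TV/(1+r)^5
    = 8.28043 + 7.99132 + 7.71230 + 7.44303 + 7.18315 + 109.10067 = 147.71090

£147.71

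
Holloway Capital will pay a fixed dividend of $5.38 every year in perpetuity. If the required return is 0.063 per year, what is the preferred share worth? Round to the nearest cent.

Level perpetuity: PV = C / r = $5.38 / 0.063 = $85.40

$85.40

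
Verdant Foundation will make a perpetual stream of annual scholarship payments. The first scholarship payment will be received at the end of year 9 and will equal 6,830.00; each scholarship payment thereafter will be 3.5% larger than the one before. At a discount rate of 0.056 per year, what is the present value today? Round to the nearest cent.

Value at end of year 8: C₁ / (r − g) = 6,830.00 / (0.056 − 0.035) = 325,238.0952
Discount to today: PV = 325,238.0952 / (1 + 0.056)^8 = 325,238.0952 / 1.546363 = 210,324.60

210324.60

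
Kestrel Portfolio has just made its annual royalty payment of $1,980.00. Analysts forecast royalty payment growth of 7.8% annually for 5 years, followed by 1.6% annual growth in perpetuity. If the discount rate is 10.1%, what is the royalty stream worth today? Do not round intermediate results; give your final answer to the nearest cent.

$30592.53

D_1 = 2134.44000
D_2 = 2300.92632
D_3 = 2480.39857
D_4 = 2673.86966
D_5 = 2882.43150
Terminal value at year 5: TV = D_5×(1+g_2)/(r−g_2) = 2928.55040/0.085 = 34453.53411
P_0 = D_1/(1+r)^1 + D_2/(1+r)^2 + D_3/(1+r)^3 + D_4/(1+r)^4 + D_5/(1+r)^5 + TV/(1+r)^5
    = 1938.63760 + 1898.13927 + 1858.48695 + 1819.66297 + 1781.65003 + 21295.95801 = 30592.53484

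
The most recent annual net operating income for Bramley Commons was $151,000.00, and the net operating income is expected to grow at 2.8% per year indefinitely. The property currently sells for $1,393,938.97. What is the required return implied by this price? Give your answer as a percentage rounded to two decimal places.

13.94%

D₁ = $151,000.00 × 1.028 = $155,228.0000
P = D₁/(r − g) ⇒ r = D₁/P + g = $155,228.0000/$1,393,938.97 + 0.028 = 0.111359 + 0.028 = 0.139359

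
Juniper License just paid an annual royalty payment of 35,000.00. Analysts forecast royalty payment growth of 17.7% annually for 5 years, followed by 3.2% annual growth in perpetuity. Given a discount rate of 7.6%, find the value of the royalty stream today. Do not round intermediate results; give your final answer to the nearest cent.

1516528.17

D_1 = 41195.00000
D_2 = 48486.51500
D_3 = 57068.62815
D_4 = 67169.77534
D_5 = 79058.82557
Terminal value at year 5: TV = D_5×(1+g_2)/(r−g_2) = 81588.70799/0.044 = 1854288.81799
P_0 = D_1/(1+r)^1 + D_2/(1+r)^2 + D_3/(1+r)^3 + D_4/(1+r)^4 + D_5/(1+r)^5 + TV/(1+r)^5
    = 38285.31599 + 41879.01200 + 45810.03450 + 50110.04704 + 54813.68528 + 1285630.07296 = 1516528.16777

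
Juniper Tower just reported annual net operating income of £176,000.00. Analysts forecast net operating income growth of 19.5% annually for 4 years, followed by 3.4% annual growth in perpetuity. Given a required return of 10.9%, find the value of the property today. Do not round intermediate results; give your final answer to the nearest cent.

D_1 = 210320.00000
D_2 = 251332.40000
D_3 = 300342.21800
D_4 = 358908.95051
Terminal value at year 4: TV = D_4×(1+g_2)/(r−g_2) = 371111.85483/0.075 = 4948158.06436
P_0 = D_1/(1+r)^1 + D_2/(1+r)^2 + D_3/(1+r)^3 + D_4/(1+r)^4 + TV/(1+r)^4
    = 189648.33183 + 204355.05549 + 220202.24645 + 237278.34491 + 3271277.44848 = 4122761.42715

£4122761.43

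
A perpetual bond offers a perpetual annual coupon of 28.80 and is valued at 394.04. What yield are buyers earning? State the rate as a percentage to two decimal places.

P = C/r ⇒ r = C/P = 28.80/394.04 = 0.073089

7.31%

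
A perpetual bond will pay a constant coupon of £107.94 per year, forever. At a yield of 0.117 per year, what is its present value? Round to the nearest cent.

Level perpetuity: PV = C / r = £107.94 / 0.117 = £922.56

£922.56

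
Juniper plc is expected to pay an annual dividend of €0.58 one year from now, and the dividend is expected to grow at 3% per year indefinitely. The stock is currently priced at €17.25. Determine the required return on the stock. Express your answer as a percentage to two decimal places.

6.36%

P = D₁/(r − g) ⇒ r = D₁/P + g = €0.5800/€17.25 + 0.03 = 0.033623 + 0.03 = 0.063623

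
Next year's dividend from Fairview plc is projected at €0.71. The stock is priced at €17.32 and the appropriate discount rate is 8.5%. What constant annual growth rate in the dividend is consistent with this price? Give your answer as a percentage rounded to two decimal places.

P = D₁/(r−g) ⇒ g = r − D₁/P = 0.085 − €0.71/€17.32 = 0.044007

4.40%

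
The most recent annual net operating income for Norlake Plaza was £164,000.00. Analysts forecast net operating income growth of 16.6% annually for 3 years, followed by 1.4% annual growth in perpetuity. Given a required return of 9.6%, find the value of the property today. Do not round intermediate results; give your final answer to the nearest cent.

D_1 = 191224.00000
D_2 = 222967.18400
D_3 = 259979.73654
Terminal value at year 3: TV = D_3×(1+g_2)/(r−g_2) = 263619.45286/0.082 = 3214871.37629
P_0 = D_1/(1+r)^1 + D_2/(1+r)^2 + D_3/(1+r)^3 + TV/(1+r)^3
    = 174474.45255 + 185617.89387 + 197473.05132 + 2441922.85416 = 2999488.25190

£2999488.25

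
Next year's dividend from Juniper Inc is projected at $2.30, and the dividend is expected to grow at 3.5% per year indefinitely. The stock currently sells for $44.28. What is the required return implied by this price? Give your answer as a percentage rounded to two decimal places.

P = D₁/(r − g) ⇒ r = D₁/P + g = $2.3000/$44.28 + 0.035 = 0.051942 + 0.035 = 0.086942

8.69%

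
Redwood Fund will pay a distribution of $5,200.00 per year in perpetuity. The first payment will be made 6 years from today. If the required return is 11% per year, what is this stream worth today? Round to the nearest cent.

$28054.06

Value at end of year 5: C / r = $5,200.00 / 0.11 = $47,272.7273
Discount to today: PV = $47,272.7273 / (1 + 0.11)^5 = $47,272.7273 / 1.685058 = $28,054.06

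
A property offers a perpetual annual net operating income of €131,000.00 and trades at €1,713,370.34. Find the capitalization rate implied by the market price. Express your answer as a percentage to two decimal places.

P = C/r ⇒ r = C/P = €131,000.00/€1,713,370.34 = 0.076457

7.65%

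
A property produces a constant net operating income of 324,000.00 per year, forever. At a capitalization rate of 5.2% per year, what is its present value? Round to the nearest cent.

Level perpetuity: PV = C / r = 324,000.00 / 0.052 = 6,230,769.23

6230769.23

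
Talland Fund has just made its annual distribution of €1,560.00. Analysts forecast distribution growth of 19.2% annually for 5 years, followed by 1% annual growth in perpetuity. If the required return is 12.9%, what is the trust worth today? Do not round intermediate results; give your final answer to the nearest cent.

€26577.50

D_1 = 1859.52000
D_2 = 2216.54784
D_3 = 2642.12503
D_4 = 3149.41303
D_5 = 3754.10033
Terminal value at year 5: TV = D_5×(1+g_2)/(r−g_2) = 3791.64134/0.119 = 31862.53223
P_0 = D_1/(1+r)^1 + D_2/(1+r)^2 + D_3/(1+r)^3 + D_4/(1+r)^4 + D_5/(1+r)^5 + TV/(1+r)^5
    = 1647.05049 + 1738.95853 + 1835.99519 + 1938.44665 + 2046.61506 + 17370.43035 = 26577.49626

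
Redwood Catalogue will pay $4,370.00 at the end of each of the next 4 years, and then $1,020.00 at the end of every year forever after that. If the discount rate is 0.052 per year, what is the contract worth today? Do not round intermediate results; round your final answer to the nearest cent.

$31439.34

PV of 4-year annuity: $4,370.00 × [1 − (1+0.052)^−4] / 0.052 = 15424.08301
Perpetuity value at year 4: $1,020.00 / 0.052 = 19615.38462
PV of perpetuity: 19615.38462 / (1+0.052)^4 = 16015.25540
Total PV = 15424.08301 + 16015.25540 = 31439.33841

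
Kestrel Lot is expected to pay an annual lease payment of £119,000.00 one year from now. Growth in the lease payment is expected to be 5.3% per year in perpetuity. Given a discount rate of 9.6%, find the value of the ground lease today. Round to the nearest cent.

£2767441.86

Growing perpetuity: P = D₁ / (r − g) = £119,000.0000 / (0.096 − 0.053) = £2,767,441.86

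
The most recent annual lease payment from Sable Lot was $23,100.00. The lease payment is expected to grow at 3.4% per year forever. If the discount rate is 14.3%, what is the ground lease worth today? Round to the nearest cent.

$219132.11

D₁ = D₀ × (1 + g) = $23,100.00 × 1.034 = $23,885.4000
Growing perpetuity: P = D₁ / (r − g) = $23,885.4000 / (0.143 − 0.034) = $219,132.11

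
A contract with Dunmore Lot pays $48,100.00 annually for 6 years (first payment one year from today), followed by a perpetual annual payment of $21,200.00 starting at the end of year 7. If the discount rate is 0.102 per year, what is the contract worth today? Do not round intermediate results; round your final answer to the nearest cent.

$324316.17

PV of 6-year annuity: $48,100.00 × [1 − (1+0.102)^−6] / 0.102 = 208265.91231
Perpetuity value at year 6: $21,200.00 / 0.102 = 207843.13725
PV of perpetuity: 207843.13725 / (1+0.102)^6 = 116050.26114
Total PV = 208265.91231 + 116050.26114 = 324316.17345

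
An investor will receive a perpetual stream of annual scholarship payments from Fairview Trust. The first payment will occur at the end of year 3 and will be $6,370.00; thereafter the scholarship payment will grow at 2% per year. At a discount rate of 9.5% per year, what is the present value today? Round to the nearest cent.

$70835.33

Value at end of year 2: C₁ / (r − g) = $6,370.00 / (0.095 − 0.02) = $84,933.3333
Discount to today: PV = $84,933.3333 / (1 + 0.095)^2 = $84,933.3333 / 1.199025 = $70,835.33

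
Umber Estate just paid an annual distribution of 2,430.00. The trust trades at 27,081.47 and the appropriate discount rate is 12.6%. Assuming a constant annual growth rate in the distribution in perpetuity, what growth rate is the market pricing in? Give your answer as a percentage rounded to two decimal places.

3.33%

P = D₀(1+g)/(r−g) ⇒ P(r−g) = D₀(1+g) ⇒ g(P+D₀) = P·r − D₀
g = (P·r − D₀)/(P + D₀) = (27,081.47×0.126 − 2,430.00) / (27,081.47 + 2,430.00) = 0.033284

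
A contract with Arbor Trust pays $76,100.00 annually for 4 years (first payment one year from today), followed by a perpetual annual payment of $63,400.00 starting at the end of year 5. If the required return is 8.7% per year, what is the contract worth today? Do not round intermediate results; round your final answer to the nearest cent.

$770152.47

PV of 4-year annuity: $76,100.00 × [1 − (1+0.087)^−4] / 0.087 = 248174.91578
Perpetuity value at year 4: $63,400.00 / 0.087 = 728735.63218
PV of perpetuity: 728735.63218 / (1+0.087)^4 = 521977.55518
Total PV = 248174.91578 + 521977.55518 = 770152.47095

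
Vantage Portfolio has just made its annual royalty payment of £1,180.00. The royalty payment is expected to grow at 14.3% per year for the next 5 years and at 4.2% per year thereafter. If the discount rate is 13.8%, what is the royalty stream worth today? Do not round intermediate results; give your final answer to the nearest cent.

D_1 = 1348.74000
D_2 = 1541.60982
D_3 = 1762.06002
D_4 = 2014.03461
D_5 = 2302.04156
Terminal value at year 5: TV = D_5×(1+g_2)/(r−g_2) = 2398.72730/0.096 = 24986.74273
P_0 = D_1/(1+r)^1 + D_2/(1+r)^2 + D_3/(1+r)^3 + D_4/(1+r)^4 + D_5/(1+r)^5 + TV/(1+r)^5
    = 1185.18453 + 1190.39185 + 1195.62204 + 1200.87521 + 1206.15147 + 13091.76904 = 19069.99414

£19069.99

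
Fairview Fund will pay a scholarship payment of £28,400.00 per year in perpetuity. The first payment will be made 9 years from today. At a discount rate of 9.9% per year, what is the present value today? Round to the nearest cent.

£134803.64

Value at end of year 8: C / r = £28,400.00 / 0.099 = £286,868.6869
Discount to today: PV = £286,868.6869 / (1 + 0.099)^8 = £286,868.6869 / 2.128049 = £134,803.64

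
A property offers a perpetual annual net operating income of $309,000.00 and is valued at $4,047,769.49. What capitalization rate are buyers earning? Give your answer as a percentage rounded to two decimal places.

7.63%

P = C/r ⇒ r = C/P = $309,000.00/$4,047,769.49 = 0.076338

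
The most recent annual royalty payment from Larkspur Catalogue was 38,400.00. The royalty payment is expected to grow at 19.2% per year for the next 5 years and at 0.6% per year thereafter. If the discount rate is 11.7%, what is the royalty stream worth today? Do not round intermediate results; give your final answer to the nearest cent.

715955.51

D_1 = 45772.80000
D_2 = 54561.17760
D_3 = 65036.92370
D_4 = 77524.01305
D_5 = 92408.62355
Terminal value at year 5: TV = D_5×(1+g_2)/(r−g_2) = 92963.07530/0.111 = 837505.18285
P_0 = D_1/(1+r)^1 + D_2/(1+r)^2 + D_3/(1+r)^3 + D_4/(1+r)^4 + D_5/(1+r)^5 + TV/(1+r)^5
    = 40978.33483 + 43729.78972 + 46665.98867 + 49799.33616 + 53143.06956 + 481638.99082 = 715955.50975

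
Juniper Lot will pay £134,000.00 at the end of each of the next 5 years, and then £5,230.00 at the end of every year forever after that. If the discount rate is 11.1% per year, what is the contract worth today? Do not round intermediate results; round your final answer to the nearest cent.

£521843.00

PV of 5-year annuity: £134,000.00 × [1 − (1+0.111)^−5] / 0.111 = 494006.89458
Perpetuity value at year 5: £5,230.00 / 0.111 = 47117.11712
PV of perpetuity: 47117.11712 / (1+0.111)^5 = 27836.10175
Total PV = 494006.89458 + 27836.10175 = 521842.99633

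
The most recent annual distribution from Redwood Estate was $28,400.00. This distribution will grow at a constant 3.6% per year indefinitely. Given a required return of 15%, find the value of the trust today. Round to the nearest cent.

$258091.23

D₁ = D₀ × (1 + g) = $28,400.00 × 1.036 = $29,422.4000
Growing perpetuity: P = D₁ / (r − g) = $29,422.4000 / (0.15 − 0.036) = $258,091.23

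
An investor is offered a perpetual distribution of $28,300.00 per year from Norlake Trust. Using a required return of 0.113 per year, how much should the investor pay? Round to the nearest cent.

Level perpetuity: PV = C / r = $28,300.00 / 0.113 = $250,442.48

$250442.48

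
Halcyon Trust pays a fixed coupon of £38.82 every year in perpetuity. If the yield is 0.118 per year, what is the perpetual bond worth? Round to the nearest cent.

Level perpetuity: PV = C / r = £38.82 / 0.118 = £328.98

£328.98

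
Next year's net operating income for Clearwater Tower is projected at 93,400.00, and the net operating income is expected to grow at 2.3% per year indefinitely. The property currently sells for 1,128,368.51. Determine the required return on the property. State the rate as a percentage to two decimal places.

P = D₁/(r − g) ⇒ r = D₁/P + g = 93,400.0000/1,128,368.51 + 0.023 = 0.082774 + 0.023 = 0.105774

10.58%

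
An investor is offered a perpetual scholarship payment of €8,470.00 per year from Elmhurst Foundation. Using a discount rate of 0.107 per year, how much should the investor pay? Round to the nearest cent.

€79158.88

Level perpetuity: PV = C / r = €8,470.00 / 0.107 = €79,158.88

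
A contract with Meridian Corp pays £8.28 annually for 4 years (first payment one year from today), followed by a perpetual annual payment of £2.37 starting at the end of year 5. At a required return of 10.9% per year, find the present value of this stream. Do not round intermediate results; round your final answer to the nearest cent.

£40.12

PV of 4-year annuity: £8.28 × [1 − (1+0.109)^−4] / 0.109 = 25.74319
Perpetuity value at year 4: £2.37 / 0.109 = 21.74312
PV of perpetuity: 21.74312 / (1+0.109)^4 = 14.37460
Total PV = 25.74319 + 14.37460 = 40.11779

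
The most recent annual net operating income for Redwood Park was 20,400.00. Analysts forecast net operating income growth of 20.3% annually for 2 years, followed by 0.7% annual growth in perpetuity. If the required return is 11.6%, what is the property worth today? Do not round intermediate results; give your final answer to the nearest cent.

D_1 = 24541.20000
D_2 = 29523.06360
Terminal value at year 2: TV = D_2×(1+g_2)/(r−g_2) = 29729.72505/0.109 = 272749.77106
P_0 = D_1/(1+r)^1 + D_2/(1+r)^2 + TV/(1+r)^2
    = 21990.32258 + 23704.62192 + 218995.91078 = 264690.85528

264690.86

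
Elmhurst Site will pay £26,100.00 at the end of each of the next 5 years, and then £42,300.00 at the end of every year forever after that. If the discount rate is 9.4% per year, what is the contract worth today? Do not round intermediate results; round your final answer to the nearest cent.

PV of 5-year annuity: £26,100.00 × [1 − (1+0.094)^−5] / 0.094 = 100474.94539
Perpetuity value at year 5: £42,300.00 / 0.094 = 450000.00000
PV of perpetuity: 450000.00000 / (1+0.094)^5 = 287161.29540
Total PV = 100474.94539 + 287161.29540 = 387636.24079

£387636.24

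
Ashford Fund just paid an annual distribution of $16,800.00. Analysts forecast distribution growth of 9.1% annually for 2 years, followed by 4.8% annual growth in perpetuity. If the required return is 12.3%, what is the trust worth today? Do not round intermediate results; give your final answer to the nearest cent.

$253741.54

D_1 = 18328.80000
D_2 = 19996.72080
Terminal value at year 2: TV = D_2×(1+g_2)/(r−g_2) = 20956.56340/0.075 = 279420.84531
P_0 = D_1/(1+r)^1 + D_2/(1+r)^2 + TV/(1+r)^2
    = 16321.28228 + 15856.20567 + 221564.04722 = 253741.53517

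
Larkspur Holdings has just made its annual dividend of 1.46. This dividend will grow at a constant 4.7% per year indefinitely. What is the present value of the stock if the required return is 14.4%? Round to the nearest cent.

15.76

D₁ = D₀ × (1 + g) = 1.46 × 1.047 = 1.5286
Growing perpetuity: P = D₁ / (r − g) = 1.5286 / (0.144 − 0.047) = 15.76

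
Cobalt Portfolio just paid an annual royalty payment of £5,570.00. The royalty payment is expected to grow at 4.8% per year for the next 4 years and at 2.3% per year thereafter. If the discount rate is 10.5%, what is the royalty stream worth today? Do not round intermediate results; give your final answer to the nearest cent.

D_1 = 5837.36000
D_2 = 6117.55328
D_3 = 6411.19584
D_4 = 6718.93324
Terminal value at year 4: TV = D_4×(1+g_2)/(r−g_2) = 6873.46870/0.082 = 83822.78905
P_0 = D_1/(1+r)^1 + D_2/(1+r)^2 + D_3/(1+r)^3 + D_4/(1+r)^4 + TV/(1+r)^4
    = 5282.67873 + 5010.17856 + 4751.73496 + 4506.62284 + 56222.86790 = 75774.08301

£75774.08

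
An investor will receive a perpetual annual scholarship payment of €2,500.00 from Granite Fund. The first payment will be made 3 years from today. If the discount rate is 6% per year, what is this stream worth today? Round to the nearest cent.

Value at end of year 2: C / r = €2,500.00 / 0.06 = €41,666.6667
Discount to today: PV = €41,666.6667 / (1 + 0.06)^2 = €41,666.6667 / 1.123600 = €37,083.19

€37083.19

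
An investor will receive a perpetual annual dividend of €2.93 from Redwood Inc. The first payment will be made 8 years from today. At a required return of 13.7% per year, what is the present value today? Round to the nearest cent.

Value at end of year 7: C / r = €2.93 / 0.137 = €21.3869
Discount to today: PV = €21.3869 / (1 + 0.137)^7 = €21.3869 / 2.456537 = €8.71

€8.71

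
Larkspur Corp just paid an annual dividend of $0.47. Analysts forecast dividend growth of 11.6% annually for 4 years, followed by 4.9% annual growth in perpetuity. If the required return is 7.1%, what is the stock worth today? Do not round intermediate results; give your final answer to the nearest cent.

D_1 = 0.52452
D_2 = 0.58536
D_3 = 0.65327
D_4 = 0.72905
Terminal value at year 4: TV = D_4×(1+g_2)/(r−g_2) = 0.76477/0.022 = 34.76222
P_0 = D_1/(1+r)^1 + D_2/(1+r)^2 + D_3/(1+r)^3 + D_4/(1+r)^4 + TV/(1+r)^4
    = 0.48975 + 0.51033 + 0.53177 + 0.55411 + 26.42102 = 28.50697

$28.51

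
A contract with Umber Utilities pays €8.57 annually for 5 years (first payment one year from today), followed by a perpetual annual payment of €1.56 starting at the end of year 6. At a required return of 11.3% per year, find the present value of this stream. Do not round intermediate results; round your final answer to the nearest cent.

€39.52

PV of 5-year annuity: €8.57 × [1 − (1+0.113)^−5] / 0.113 = 31.43625
Perpetuity value at year 5: €1.56 / 0.113 = 13.80531
PV of perpetuity: 13.80531 / (1+0.113)^5 = 8.08296
Total PV = 31.43625 + 8.08296 = 39.51921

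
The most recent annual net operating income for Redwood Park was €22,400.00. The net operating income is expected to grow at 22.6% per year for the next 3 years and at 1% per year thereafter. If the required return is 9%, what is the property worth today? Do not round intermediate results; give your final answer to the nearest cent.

€487819.92

D_1 = 27462.40000
D_2 = 33668.90240
D_3 = 41278.07434
Terminal value at year 3: TV = D_3×(1+g_2)/(r−g_2) = 41690.85509/0.08 = 521135.68857
P_0 = D_1/(1+r)^1 + D_2/(1+r)^2 + D_3/(1+r)^3 + TV/(1+r)^3
    = 25194.86239 + 28338.44155 + 31874.24710 + 402412.36959 = 487819.92061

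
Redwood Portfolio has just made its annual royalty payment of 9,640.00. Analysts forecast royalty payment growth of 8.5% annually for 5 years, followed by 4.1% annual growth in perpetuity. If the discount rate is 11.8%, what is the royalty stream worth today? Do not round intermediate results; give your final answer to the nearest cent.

D_1 = 10459.40000
D_2 = 11348.44900
D_3 = 12313.06717
D_4 = 13359.67787
D_5 = 14495.25049
Terminal value at year 5: TV = D_5×(1+g_2)/(r−g_2) = 15089.55576/0.077 = 195968.25667
P_0 = D_1/(1+r)^1 + D_2/(1+r)^2 + D_3/(1+r)^3 + D_4/(1+r)^4 + D_5/(1+r)^5 + TV/(1+r)^5
    = 9355.45617 + 9079.31122 + 8811.31724 + 8551.23364 + 8298.82692 + 112195.82888 = 156291.97408

156291.97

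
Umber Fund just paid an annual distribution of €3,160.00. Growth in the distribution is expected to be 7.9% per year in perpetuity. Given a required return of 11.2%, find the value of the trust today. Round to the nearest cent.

€103322.42

D₁ = D₀ × (1 + g) = €3,160.00 × 1.079 = €3,409.6400
Growing perpetuity: P = D₁ / (r − g) = €3,409.6400 / (0.112 − 0.079) = €103,322.42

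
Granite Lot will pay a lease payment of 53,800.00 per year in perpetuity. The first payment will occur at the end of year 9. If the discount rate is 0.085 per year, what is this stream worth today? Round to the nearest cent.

Value at end of year 8: C / r = 53,800.00 / 0.085 = 632,941.1765
Discount to today: PV = 632,941.1765 / (1 + 0.085)^8 = 632,941.1765 / 1.920604 = 329,553.13

329553.13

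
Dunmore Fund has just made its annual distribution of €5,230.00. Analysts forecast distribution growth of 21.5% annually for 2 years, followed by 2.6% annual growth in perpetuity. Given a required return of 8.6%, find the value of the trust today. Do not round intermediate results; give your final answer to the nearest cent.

D_1 = 6354.45000
D_2 = 7720.65675
Terminal value at year 2: TV = D_2×(1+g_2)/(r−g_2) = 7921.39383/0.06 = 132023.23042
P_0 = D_1/(1+r)^1 + D_2/(1+r)^2 + TV/(1+r)^2
    = 5851.24309 + 6546.28026 + 111941.39239 = 124338.91575

€124338.92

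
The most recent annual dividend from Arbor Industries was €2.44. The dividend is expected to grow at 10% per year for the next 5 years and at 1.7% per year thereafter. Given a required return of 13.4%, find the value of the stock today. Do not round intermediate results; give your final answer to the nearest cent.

€29.36

D_1 = 2.68400
D_2 = 2.95240
D_3 = 3.24764
D_4 = 3.57240
D_5 = 3.92964
Terminal value at year 5: TV = D_5×(1+g_2)/(r−g_2) = 3.99645/0.117 = 34.15768
P_0 = D_1/(1+r)^1 + D_2/(1+r)^2 + D_3/(1+r)^3 + D_4/(1+r)^4 + D_5/(1+r)^5 + TV/(1+r)^5
    = 2.36684 + 2.29588 + 2.22704 + 2.16027 + 2.09550 + 18.21474 = 29.36028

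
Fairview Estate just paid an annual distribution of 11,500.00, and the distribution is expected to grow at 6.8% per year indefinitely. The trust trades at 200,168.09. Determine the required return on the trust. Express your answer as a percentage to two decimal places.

12.94%

D₁ = 11,500.00 × 1.068 = 12,282.0000
P = D₁/(r − g) ⇒ r = D₁/P + g = 12,282.0000/200,168.09 + 0.068 = 0.061358 + 0.068 = 0.129358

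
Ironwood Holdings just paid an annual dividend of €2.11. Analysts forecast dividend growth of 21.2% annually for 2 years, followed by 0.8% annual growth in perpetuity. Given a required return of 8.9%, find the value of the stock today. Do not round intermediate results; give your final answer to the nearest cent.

D_1 = 2.55732
D_2 = 3.09947
Terminal value at year 2: TV = D_2×(1+g_2)/(r−g_2) = 3.12427/0.081 = 38.57121
P_0 = D_1/(1+r)^1 + D_2/(1+r)^2 + TV/(1+r)^2
    = 2.34832 + 2.61356 + 32.52426 = 37.48614

€37.49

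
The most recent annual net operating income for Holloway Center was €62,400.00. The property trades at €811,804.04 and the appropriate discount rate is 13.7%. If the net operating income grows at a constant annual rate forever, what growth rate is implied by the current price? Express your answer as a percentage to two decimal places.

5.58%

P = D₀(1+g)/(r−g) ⇒ P(r−g) = D₀(1+g) ⇒ g(P+D₀) = P·r − D₀
g = (P·r − D₀)/(P + D₀) = (€811,804.04×0.137 − €62,400.00) / (€811,804.04 + €62,400.00) = 0.055842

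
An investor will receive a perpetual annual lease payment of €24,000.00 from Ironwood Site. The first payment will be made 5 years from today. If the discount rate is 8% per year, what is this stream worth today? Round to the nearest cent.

Value at end of year 4: C / r = €24,000.00 / 0.08 = €300,000.0000
Discount to today: PV = €300,000.0000 / (1 + 0.08)^4 = €300,000.0000 / 1.360489 = €220,508.96

€220508.96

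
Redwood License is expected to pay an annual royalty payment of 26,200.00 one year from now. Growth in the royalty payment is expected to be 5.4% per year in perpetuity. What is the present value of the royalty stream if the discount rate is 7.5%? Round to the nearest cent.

Growing perpetuity: P = D₁ / (r − g) = 26,200.0000 / (0.075 − 0.054) = 1,247,619.05

1247619.05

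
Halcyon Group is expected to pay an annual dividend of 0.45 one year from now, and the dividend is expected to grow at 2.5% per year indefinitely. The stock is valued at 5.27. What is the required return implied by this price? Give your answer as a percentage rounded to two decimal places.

11.04%

P = D₁/(r − g) ⇒ r = D₁/P + g = 0.4500/5.27 + 0.025 = 0.085389 + 0.025 = 0.110389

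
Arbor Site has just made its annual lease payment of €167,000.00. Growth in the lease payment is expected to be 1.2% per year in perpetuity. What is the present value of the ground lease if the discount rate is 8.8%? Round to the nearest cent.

D₁ = D₀ × (1 + g) = €167,000.00 × 1.012 = €169,004.0000
Growing perpetuity: P = D₁ / (r − g) = €169,004.0000 / (0.088 − 0.012) = €2,223,736.84

€2223736.84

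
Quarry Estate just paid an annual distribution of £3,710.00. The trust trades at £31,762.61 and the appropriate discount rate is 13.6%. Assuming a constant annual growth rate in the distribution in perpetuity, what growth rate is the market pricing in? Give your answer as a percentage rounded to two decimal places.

1.72%

P = D₀(1+g)/(r−g) ⇒ P(r−g) = D₀(1+g) ⇒ g(P+D₀) = P·r − D₀
g = (P·r − D₀)/(P + D₀) = (£31,762.61×0.136 − £3,710.00) / (£31,762.61 + £3,710.00) = 0.017188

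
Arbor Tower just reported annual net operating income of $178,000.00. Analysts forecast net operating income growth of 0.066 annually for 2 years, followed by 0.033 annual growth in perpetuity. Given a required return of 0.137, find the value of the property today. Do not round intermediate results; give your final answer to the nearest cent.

D_1 = 189748.00000
D_2 = 202271.36800
Terminal value at year 2: TV = D_2×(1+g_2)/(r−g_2) = 208946.32314/0.104 = 2009099.26100
P_0 = D_1/(1+r)^1 + D_2/(1+r)^2 + TV/(1+r)^2
    = 166884.78452 + 156463.65901 + 1554105.38232 = 1877453.82586

$1877453.83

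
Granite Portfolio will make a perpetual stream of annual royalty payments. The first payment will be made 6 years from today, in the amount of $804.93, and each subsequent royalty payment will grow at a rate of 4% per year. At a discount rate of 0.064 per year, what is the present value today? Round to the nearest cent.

$24594.54

Value at end of year 5: C₁ / (r − g) = $804.93 / (0.064 − 0.04) = $33,538.7500
Discount to today: PV = $33,538.7500 / (1 + 0.064)^5 = $33,538.7500 / 1.363666 = $24,594.54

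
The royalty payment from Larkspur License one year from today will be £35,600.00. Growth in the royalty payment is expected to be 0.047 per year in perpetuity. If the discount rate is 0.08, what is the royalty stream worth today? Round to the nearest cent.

£1078787.88

Growing perpetuity: P = D₁ / (r − g) = £35,600.0000 / (0.08 − 0.047) = £1,078,787.88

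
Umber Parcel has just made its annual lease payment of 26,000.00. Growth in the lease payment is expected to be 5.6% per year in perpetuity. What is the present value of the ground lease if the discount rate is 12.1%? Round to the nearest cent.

D₁ = D₀ × (1 + g) = 26,000.00 × 1.056 = 27,456.0000
Growing perpetuity: P = D₁ / (r − g) = 27,456.0000 / (0.121 − 0.056) = 422,400.00

422400.00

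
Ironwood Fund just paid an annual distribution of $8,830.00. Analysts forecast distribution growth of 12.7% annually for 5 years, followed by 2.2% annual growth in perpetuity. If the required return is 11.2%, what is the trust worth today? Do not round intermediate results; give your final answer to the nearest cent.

D_1 = 9951.41000
D_2 = 11215.23907
D_3 = 12639.57443
D_4 = 14244.80038
D_5 = 16053.89003
Terminal value at year 5: TV = D_5×(1+g_2)/(r−g_2) = 16407.07561/0.09 = 182300.84016
P_0 = D_1/(1+r)^1 + D_2/(1+r)^2 + D_3/(1+r)^3 + D_4/(1+r)^4 + D_5/(1+r)^5 + TV/(1+r)^5
    = 8949.10971 + 9069.82612 + 9192.17090 + 9316.16601 + 9441.83371 + 107217.26730 = 153186.37375

$153186.37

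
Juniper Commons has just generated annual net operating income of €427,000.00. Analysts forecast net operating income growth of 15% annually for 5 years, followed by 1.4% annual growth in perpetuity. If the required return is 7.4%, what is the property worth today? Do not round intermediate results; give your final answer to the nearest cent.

D_1 = 491050.00000
D_2 = 564707.50000
D_3 = 649413.62500
D_4 = 746825.66875
D_5 = 858849.51906
Terminal value at year 5: TV = D_5×(1+g_2)/(r−g_2) = 870873.41233/0.06 = 14514556.87216
P_0 = D_1/(1+r)^1 + D_2/(1+r)^2 + D_3/(1+r)^3 + D_4/(1+r)^4 + D_5/(1+r)^5 + TV/(1+r)^5
    = 457216.01490 + 489570.22079 + 524213.92357 + 561309.13604 + 601029.33561 + 10157395.77177 = 12790734.40267

€12790734.40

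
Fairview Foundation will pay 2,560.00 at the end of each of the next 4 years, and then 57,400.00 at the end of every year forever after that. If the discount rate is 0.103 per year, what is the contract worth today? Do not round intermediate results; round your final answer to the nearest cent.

PV of 4-year annuity: 2,560.00 × [1 − (1+0.103)^−4] / 0.103 = 8062.43601
Perpetuity value at year 4: 57,400.00 / 0.103 = 557281.55340
PV of perpetuity: 557281.55340 / (1+0.103)^4 = 376506.62109
Total PV = 8062.43601 + 376506.62109 = 384569.05710

384569.06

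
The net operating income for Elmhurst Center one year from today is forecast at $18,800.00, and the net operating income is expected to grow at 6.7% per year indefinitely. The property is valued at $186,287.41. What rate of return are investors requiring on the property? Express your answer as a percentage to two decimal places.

16.79%

P = D₁/(r − g) ⇒ r = D₁/P + g = $18,800.0000/$186,287.41 + 0.067 = 0.100919 + 0.067 = 0.167919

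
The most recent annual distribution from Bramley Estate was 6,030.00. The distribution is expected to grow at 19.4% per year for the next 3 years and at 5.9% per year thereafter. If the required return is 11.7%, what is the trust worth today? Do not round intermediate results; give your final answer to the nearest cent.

D_1 = 7199.82000
D_2 = 8596.58508
D_3 = 10264.32259
Terminal value at year 3: TV = D_3×(1+g_2)/(r−g_2) = 10869.91762/0.058 = 187412.37273
P_0 = D_1/(1+r)^1 + D_2/(1+r)^2 + D_3/(1+r)^3 + TV/(1+r)^3
    = 6445.67592 + 6890.00631 + 7364.96646 + 134474.12891 = 155174.77759

155174.78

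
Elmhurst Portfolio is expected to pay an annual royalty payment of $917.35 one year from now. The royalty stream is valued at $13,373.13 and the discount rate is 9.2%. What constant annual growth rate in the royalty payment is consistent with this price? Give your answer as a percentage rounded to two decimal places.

P = D₁/(r−g) ⇒ g = r − D₁/P = 0.092 − $917.35/$13,373.13 = 0.023403

2.34%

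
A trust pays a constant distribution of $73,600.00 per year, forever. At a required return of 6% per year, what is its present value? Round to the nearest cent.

$1226666.67

Level perpetuity: PV = C / r = $73,600.00 / 0.06 = $1,226,666.67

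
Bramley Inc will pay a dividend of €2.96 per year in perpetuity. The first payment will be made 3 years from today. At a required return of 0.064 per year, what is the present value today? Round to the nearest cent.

Value at end of year 2: C / r = €2.96 / 0.064 = €46.2500
Discount to today: PV = €46.2500 / (1 + 0.064)^2 = €46.2500 / 1.132096 = €40.85

€40.85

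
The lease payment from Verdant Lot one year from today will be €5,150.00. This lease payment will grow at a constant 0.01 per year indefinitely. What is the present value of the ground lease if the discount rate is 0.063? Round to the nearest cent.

€97169.81

Growing perpetuity: P = D₁ / (r − g) = €5,150.0000 / (0.063 − 0.01) = €97,169.81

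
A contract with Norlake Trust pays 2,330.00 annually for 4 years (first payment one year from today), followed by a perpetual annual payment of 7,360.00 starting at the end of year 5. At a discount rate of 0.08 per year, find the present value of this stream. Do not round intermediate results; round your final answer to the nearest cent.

75340.00

PV of 4-year annuity: 2,330.00 × [1 − (1+0.08)^−4] / 0.08 = 7717.25554
Perpetuity value at year 4: 7,360.00 / 0.08 = 92000.00000
PV of perpetuity: 92000.00000 / (1+0.08)^4 = 67622.74646
Total PV = 7717.25554 + 67622.74646 = 75340.00199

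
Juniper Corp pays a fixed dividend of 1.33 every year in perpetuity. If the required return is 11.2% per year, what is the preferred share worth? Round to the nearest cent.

Level perpetuity: PV = C / r = 1.33 / 0.112 = 11.88

11.88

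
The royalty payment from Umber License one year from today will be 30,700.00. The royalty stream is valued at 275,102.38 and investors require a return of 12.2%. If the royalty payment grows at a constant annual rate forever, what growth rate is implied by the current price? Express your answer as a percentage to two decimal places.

1.04%

P = D₁/(r−g) ⇒ g = r − D₁/P = 0.122 − 30,700.00/275,102.38 = 0.010405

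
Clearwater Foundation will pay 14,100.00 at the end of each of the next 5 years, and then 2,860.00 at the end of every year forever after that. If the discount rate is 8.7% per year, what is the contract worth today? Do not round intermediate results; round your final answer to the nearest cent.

76935.69

PV of 5-year annuity: 14,100.00 × [1 − (1+0.087)^−5] / 0.087 = 55273.66563
Perpetuity value at year 5: 2,860.00 / 0.087 = 32873.56322
PV of perpetuity: 32873.56322 / (1+0.087)^5 = 21662.02537
Total PV = 55273.66563 + 21662.02537 = 76935.69100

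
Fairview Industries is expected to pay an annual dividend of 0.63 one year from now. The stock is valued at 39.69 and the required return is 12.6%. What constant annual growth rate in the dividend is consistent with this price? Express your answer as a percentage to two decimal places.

P = D₁/(r−g) ⇒ g = r − D₁/P = 0.126 − 0.63/39.69 = 0.110127

11.01%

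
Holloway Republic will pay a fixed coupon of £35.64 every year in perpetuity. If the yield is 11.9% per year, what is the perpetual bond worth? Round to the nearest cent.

£299.50

Level perpetuity: PV = C / r = £35.64 / 0.119 = £299.50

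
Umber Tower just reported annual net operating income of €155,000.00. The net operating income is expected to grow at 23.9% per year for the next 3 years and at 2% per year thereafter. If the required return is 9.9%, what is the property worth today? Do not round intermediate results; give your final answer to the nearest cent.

€3461499.56

D_1 = 192045.00000
D_2 = 237943.75500
D_3 = 294812.31244
Terminal value at year 3: TV = D_3×(1+g_2)/(r−g_2) = 300708.55869/0.079 = 3806437.45182
P_0 = D_1/(1+r)^1 + D_2/(1+r)^2 + D_3/(1+r)^3 + TV/(1+r)^3
    = 174745.22293 + 197005.76088 + 222102.03615 + 2867646.54275 = 3461499.56272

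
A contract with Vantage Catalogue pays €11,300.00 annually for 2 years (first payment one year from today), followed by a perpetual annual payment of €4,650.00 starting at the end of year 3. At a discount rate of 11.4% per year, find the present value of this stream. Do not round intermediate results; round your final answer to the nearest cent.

PV of 2-year annuity: €11,300.00 × [1 − (1+0.114)^−2] / 0.114 = 19249.21595
Perpetuity value at year 2: €4,650.00 / 0.114 = 40789.47368
PV of perpetuity: 40789.47368 / (1+0.114)^2 = 32868.33615
Total PV = 19249.21595 + 32868.33615 = 52117.55210

€52117.55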